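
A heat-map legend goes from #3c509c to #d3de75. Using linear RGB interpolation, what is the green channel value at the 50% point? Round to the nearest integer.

151

G₁ = 80 (from #3c509c), G₂ = 222 (from #d3de75).
G = 80 + 0.5 × (222 − 80) = 151 → 151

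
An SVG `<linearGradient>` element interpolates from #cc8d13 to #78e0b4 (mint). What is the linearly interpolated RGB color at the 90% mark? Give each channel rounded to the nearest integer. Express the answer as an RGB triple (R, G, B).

(128, 216, 164)

#cc8d13 → (204, 141, 19); #78e0b4 → (120, 224, 180).
90% corresponds to t = 0.9.
R = 204 + 0.9 × (120 − 204) = 204 + 0.9 × -84 = 128.4 → 128
G = 141 + 0.9 × (224 − 141) = 141 + 0.9 × 83 = 215.7 → 216
B = 19 + 0.9 × (180 − 19) = 19 + 0.9 × 161 = 163.9 → 164
So the blended color is (128, 216, 164), about #80d8a4.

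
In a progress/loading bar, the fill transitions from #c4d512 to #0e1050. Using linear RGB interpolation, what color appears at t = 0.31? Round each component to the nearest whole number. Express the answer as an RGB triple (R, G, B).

#c4d512 → (196, 213, 18); #0e1050 → (14, 16, 80).
R = 196 + 0.31 × (14 − 196) = 196 + 0.31 × -182 = 139.58 → 140
G = 213 + 0.31 × (16 − 213) = 213 + 0.31 × -197 = 151.93 → 152
B = 18 + 0.31 × (80 − 18) = 18 + 0.31 × 62 = 37.22 → 37
So the blended color is (140, 152, 37), about #8c9825.

(140, 152, 37)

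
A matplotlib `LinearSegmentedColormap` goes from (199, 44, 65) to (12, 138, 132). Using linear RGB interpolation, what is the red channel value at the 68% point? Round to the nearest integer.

R = 199 + 0.68 × (12 − 199) = 71.84 → 72

72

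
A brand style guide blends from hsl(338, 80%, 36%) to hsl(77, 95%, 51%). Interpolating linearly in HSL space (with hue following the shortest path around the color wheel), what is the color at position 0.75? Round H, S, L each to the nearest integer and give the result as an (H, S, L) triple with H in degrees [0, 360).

(52, 91, 47)

Hue: 77 − 338 = -261°, but |-261| > 180 so the shorter arc goes the other way: Δh = -261 + 360 = 99°.
H = 338 + 0.75 × (99) = 412.25 → 412 → 412 mod 360 = 52°
S = 80 + 0.75 × (95 − 80) = 91.25 → 91%
L = 36 + 0.75 × (51 − 36) = 47.25 → 47%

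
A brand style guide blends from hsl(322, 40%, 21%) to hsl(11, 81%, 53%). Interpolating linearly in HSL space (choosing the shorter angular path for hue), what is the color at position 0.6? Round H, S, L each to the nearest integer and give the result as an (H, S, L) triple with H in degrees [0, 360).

(351, 65, 40)

Hue: 11 − 322 = -311°, but |-311| > 180 so the shorter arc goes the other way: Δh = -311 + 360 = 49°.
H = 322 + 0.6 × (49) = 351.4 → 351°
S = 40 + 0.6 × (81 − 40) = 64.6 → 65%
L = 21 + 0.6 × (53 − 21) = 40.2 → 40%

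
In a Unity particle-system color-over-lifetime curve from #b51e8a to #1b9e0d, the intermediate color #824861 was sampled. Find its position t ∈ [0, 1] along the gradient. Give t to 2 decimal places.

0.33

Invert the lerp on the R channel (largest span, 154): t = (130 − 181) / (27 − 181) = -51/-154 = 0.33117.
Check on G: (72 − 30)/(158 − 30) = 0.3281 ✓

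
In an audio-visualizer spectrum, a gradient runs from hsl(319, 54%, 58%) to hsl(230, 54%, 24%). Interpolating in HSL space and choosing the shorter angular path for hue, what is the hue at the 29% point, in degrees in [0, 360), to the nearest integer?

Hue arc: Δh = 230 − 319 = -89° (|Δh| ≤ 180, already the shorter path).
H = 319 + 0.29 × (-89) = 293.19 → 293°

293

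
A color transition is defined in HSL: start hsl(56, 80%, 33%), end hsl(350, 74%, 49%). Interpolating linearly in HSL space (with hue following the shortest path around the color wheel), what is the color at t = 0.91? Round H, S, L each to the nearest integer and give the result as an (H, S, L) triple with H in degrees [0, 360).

(356, 75, 48)

Hue: 350 − 56 = 294°, but |294| > 180 so the shorter arc goes the other way: Δh = 294 − 360 = -66°.
H = 56 + 0.91 × (-66) = -4.06 → -4 → -4 mod 360 = 356°
S = 80 + 0.91 × (74 − 80) = 74.54 → 75%
L = 33 + 0.91 × (49 − 33) = 47.56 → 48%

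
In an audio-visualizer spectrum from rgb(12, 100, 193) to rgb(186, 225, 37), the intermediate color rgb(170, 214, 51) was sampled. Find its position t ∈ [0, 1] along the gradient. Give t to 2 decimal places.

Invert the lerp on the R channel (largest span, 174): t = (170 − 12) / (186 − 12) = 158/174 = 0.90805.
Check on G: (214 − 100)/(225 − 100) = 0.912 ✓

0.91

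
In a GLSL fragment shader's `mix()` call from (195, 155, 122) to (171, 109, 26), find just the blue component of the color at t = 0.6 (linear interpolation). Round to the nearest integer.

64

B = 122 + 0.6 × (26 − 122) = 64.4 → 64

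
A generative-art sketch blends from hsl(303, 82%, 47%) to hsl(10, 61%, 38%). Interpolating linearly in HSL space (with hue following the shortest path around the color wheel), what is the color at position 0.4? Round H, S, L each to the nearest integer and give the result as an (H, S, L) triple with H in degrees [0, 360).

(330, 74, 43)

Hue: 10 − 303 = -293°, but |-293| > 180 so the shorter arc goes the other way: Δh = -293 + 360 = 67°.
H = 303 + 0.4 × (67) = 329.8 → 330°
S = 82 + 0.4 × (61 − 82) = 73.6 → 74%
L = 47 + 0.4 × (38 − 47) = 43.4 → 43%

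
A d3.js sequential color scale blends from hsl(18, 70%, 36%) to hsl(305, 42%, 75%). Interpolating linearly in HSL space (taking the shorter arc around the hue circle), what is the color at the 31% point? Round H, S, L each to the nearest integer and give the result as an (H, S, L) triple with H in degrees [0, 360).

Hue: 305 − 18 = 287°, but |287| > 180 so the shorter arc goes the other way: Δh = 287 − 360 = -73°.
H = 18 + 0.31 × (-73) = -4.63 → -5 → -5 mod 360 = 355°
S = 70 + 0.31 × (42 − 70) = 61.32 → 61%
L = 36 + 0.31 × (75 − 36) = 48.09 → 48%

(355, 61, 48)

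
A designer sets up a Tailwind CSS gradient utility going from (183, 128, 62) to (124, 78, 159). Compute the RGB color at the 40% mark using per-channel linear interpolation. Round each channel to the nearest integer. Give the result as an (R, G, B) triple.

(159, 108, 101)

40% corresponds to t = 0.4.
R = 183 + 0.4 × (124 − 183) = 183 + 0.4 × -59 = 159.4 → 159
G = 128 + 0.4 × (78 − 128) = 128 + 0.4 × -50 = 108 → 108
B = 62 + 0.4 × (159 − 62) = 62 + 0.4 × 97 = 100.8 → 101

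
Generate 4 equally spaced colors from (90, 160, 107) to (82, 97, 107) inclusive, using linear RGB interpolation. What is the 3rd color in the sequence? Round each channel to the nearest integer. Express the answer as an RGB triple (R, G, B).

(85, 118, 107)

With 4 swatches and endpoints inclusive, swatch 3 sits at t = (3 − 1)/(4 − 1) = 2/3 ≈ 0.6667.
R = 90 + 0.6667 × (82 − 90) = 84.666 → 85
G = 160 + 0.6667 × (97 − 160) = 117.998 → 118
B = 107 + 0.6667 × (107 − 107) = 107 → 107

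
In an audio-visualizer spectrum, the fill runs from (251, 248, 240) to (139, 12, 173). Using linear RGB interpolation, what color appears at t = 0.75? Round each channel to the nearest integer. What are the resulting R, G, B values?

R = 251 + 0.75 × (139 − 251) = 251 + 0.75 × -112 = 167 → 167
G = 248 + 0.75 × (12 − 248) = 248 + 0.75 × -236 = 71 → 71
B = 240 + 0.75 × (173 − 240) = 240 + 0.75 × -67 = 189.75 → 190

(167, 71, 190)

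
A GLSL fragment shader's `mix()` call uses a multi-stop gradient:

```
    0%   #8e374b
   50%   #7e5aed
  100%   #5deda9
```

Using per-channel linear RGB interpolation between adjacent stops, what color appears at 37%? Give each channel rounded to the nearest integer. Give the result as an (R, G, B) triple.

37% lies between the 0% and 50% stops, so the local fraction is t = (37 − 0)/(50 − 0) = 37/50 ≈ 0.74.
#8e374b → (142, 55, 75); #7e5aed → (126, 90, 237).
R = 142 + 0.74 × (126 − 142) = 130.16 → 130
G = 55 + 0.74 × (90 − 55) = 80.9 → 81
B = 75 + 0.74 × (237 − 75) = 194.88 → 195

(130, 81, 195)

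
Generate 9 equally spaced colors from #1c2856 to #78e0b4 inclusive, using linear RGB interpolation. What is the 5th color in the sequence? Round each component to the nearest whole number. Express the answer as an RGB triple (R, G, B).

(74, 132, 133)

With 9 swatches and endpoints inclusive, swatch 5 sits at t = (5 − 1)/(9 − 1) = 4/8 ≈ 0.5.
#1c2856 → (28, 40, 86); #78e0b4 → (120, 224, 180).
R = 28 + 0.5 × (120 − 28) = 74 → 74
G = 40 + 0.5 × (224 − 40) = 132 → 132
B = 86 + 0.5 × (180 − 86) = 133 → 133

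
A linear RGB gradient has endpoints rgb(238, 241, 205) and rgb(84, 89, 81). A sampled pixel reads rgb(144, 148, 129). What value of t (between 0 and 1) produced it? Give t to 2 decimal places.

Invert the lerp on the R channel (largest span, 154): t = (144 − 238) / (84 − 238) = -94/-154 = 0.61039.
Check on G: (148 − 241)/(89 − 241) = 0.6118 ✓

0.61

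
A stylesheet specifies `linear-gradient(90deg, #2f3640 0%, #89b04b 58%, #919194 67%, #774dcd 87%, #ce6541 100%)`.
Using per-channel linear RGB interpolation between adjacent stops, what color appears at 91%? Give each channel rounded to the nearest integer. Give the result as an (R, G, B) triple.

91% lies between the 87% and 100% stops, so the local fraction is t = (91 − 87)/(100 − 87) = 4/13 ≈ 0.3077.
#774dcd → (119, 77, 205); #ce6541 → (206, 101, 65).
R = 119 + 0.3077 × (206 − 119) = 145.77 → 146
G = 77 + 0.3077 × (101 − 77) = 84.385 → 84
B = 205 + 0.3077 × (65 − 205) = 161.922 → 162

(146, 84, 162)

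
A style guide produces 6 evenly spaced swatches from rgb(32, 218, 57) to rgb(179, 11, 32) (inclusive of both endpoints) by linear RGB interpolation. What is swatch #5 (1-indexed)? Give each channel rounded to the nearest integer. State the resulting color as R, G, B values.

(150, 52, 37)

With 6 swatches and endpoints inclusive, swatch 5 sits at t = (5 − 1)/(6 − 1) = 4/5 ≈ 0.8.
R = 32 + 0.8 × (179 − 32) = 149.6 → 150
G = 218 + 0.8 × (11 − 218) = 52.4 → 52
B = 57 + 0.8 × (32 − 57) = 37 → 37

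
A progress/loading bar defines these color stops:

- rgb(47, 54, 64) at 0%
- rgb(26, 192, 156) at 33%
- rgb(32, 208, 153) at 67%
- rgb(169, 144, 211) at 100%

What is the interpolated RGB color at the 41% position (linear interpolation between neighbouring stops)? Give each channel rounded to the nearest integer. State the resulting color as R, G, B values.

(27, 196, 155)

41% lies between the 33% and 67% stops, so the local fraction is t = (41 − 33)/(67 − 33) = 8/34 ≈ 0.2353.
R = 26 + 0.2353 × (32 − 26) = 27.412 → 27
G = 192 + 0.2353 × (208 − 192) = 195.765 → 196
B = 156 + 0.2353 × (153 − 156) = 155.294 → 155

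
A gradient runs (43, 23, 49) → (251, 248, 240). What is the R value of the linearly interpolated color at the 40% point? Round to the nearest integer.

R = 43 + 0.4 × (251 − 43) = 126.2 → 126

126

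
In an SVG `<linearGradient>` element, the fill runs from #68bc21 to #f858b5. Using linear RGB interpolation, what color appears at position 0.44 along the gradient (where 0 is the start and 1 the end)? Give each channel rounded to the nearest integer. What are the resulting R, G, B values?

(167, 144, 98)

#68bc21 → (104, 188, 33); #f858b5 → (248, 88, 181).
R = 104 + 0.44 × (248 − 104) = 104 + 0.44 × 144 = 167.36 → 167
G = 188 + 0.44 × (88 − 188) = 188 + 0.44 × -100 = 144 → 144
B = 33 + 0.44 × (181 − 33) = 33 + 0.44 × 148 = 98.12 → 98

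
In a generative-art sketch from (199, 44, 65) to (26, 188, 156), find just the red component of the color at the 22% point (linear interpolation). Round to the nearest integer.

161

R = 199 + 0.22 × (26 − 199) = 160.94 → 161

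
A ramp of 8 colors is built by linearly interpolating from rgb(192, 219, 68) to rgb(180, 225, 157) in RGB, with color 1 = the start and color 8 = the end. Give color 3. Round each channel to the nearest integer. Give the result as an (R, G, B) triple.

With 8 swatches and endpoints inclusive, swatch 3 sits at t = (3 − 1)/(8 − 1) = 2/7 ≈ 0.2857.
R = 192 + 0.2857 × (180 − 192) = 188.572 → 189
G = 219 + 0.2857 × (225 − 219) = 220.714 → 221
B = 68 + 0.2857 × (157 − 68) = 93.427 → 93

(189, 221, 93)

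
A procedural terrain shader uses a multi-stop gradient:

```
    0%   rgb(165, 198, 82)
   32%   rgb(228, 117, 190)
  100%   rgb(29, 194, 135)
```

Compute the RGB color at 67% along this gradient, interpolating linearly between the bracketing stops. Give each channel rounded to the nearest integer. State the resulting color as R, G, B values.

67% lies between the 32% and 100% stops, so the local fraction is t = (67 − 32)/(100 − 32) = 35/68 ≈ 0.5147.
R = 228 + 0.5147 × (29 − 228) = 125.575 → 126
G = 117 + 0.5147 × (194 − 117) = 156.632 → 157
B = 190 + 0.5147 × (135 − 190) = 161.691 → 162

(126, 157, 162)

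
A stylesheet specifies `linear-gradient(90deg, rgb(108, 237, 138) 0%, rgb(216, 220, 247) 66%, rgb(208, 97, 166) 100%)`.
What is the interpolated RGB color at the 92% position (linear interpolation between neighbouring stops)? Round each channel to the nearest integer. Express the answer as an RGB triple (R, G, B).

92% lies between the 66% and 100% stops, so the local fraction is t = (92 − 66)/(100 − 66) = 26/34 ≈ 0.7647.
R = 216 + 0.7647 × (208 − 216) = 209.882 → 210
G = 220 + 0.7647 × (97 − 220) = 125.942 → 126
B = 247 + 0.7647 × (166 − 247) = 185.059 → 185

(210, 126, 185)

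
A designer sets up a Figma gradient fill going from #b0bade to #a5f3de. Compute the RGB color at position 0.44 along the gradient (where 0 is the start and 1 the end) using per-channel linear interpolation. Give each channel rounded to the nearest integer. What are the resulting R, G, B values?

#b0bade → (176, 186, 222); #a5f3de → (165, 243, 222).
R = 176 + 0.44 × (165 − 176) = 176 + 0.44 × -11 = 171.16 → 171
G = 186 + 0.44 × (243 − 186) = 186 + 0.44 × 57 = 211.08 → 211
B = 222 + 0.44 × (222 − 222) = 222 + 0.44 × 0 = 222 → 222
So the blended color is (171, 211, 222), about #abd3de.

(171, 211, 222)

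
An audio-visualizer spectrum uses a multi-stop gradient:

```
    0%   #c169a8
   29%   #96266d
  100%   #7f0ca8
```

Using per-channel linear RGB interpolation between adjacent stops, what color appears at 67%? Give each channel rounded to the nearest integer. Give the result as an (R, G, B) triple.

(138, 24, 141)

67% lies between the 29% and 100% stops, so the local fraction is t = (67 − 29)/(100 − 29) = 38/71 ≈ 0.5352.
#96266d → (150, 38, 109); #7f0ca8 → (127, 12, 168).
R = 150 + 0.5352 × (127 − 150) = 137.69 → 138
G = 38 + 0.5352 × (12 − 38) = 24.085 → 24
B = 109 + 0.5352 × (168 − 109) = 140.577 → 141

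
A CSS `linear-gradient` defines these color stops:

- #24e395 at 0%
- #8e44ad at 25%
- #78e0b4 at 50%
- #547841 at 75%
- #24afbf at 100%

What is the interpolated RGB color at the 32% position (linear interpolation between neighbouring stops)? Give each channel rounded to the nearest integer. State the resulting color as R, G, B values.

32% lies between the 25% and 50% stops, so the local fraction is t = (32 − 25)/(50 − 25) = 7/25 ≈ 0.28.
#8e44ad → (142, 68, 173); #78e0b4 → (120, 224, 180).
R = 142 + 0.28 × (120 − 142) = 135.84 → 136
G = 68 + 0.28 × (224 − 68) = 111.68 → 112
B = 173 + 0.28 × (180 − 173) = 174.96 → 175

(136, 112, 175)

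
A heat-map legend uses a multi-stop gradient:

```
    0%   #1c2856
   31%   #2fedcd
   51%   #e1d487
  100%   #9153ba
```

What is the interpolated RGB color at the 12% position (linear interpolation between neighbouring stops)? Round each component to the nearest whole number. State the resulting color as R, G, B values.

12% lies between the 0% and 31% stops, so the local fraction is t = (12 − 0)/(31 − 0) = 12/31 ≈ 0.3871.
#1c2856 → (28, 40, 86); #2fedcd → (47, 237, 205).
R = 28 + 0.3871 × (47 − 28) = 35.355 → 35
G = 40 + 0.3871 × (237 − 40) = 116.259 → 116
B = 86 + 0.3871 × (205 − 86) = 132.065 → 132

(35, 116, 132)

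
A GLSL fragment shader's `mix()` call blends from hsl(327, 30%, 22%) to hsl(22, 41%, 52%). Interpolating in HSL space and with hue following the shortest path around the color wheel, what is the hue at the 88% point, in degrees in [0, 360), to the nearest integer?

Hue: 22 − 327 = -305°, but |-305| > 180 so the shorter arc goes the other way: Δh = -305 + 360 = 55°.
H = 327 + 0.88 × (55) = 375.4 → 375 → 375 mod 360 = 15°

15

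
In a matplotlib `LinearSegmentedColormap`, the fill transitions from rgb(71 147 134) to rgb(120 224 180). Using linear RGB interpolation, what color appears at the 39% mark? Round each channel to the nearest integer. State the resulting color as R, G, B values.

39% corresponds to t = 0.39.
R = 71 + 0.39 × (120 − 71) = 71 + 0.39 × 49 = 90.11 → 90
G = 147 + 0.39 × (224 − 147) = 147 + 0.39 × 77 = 177.03 → 177
B = 134 + 0.39 × (180 − 134) = 134 + 0.39 × 46 = 151.94 → 152

(90, 177, 152)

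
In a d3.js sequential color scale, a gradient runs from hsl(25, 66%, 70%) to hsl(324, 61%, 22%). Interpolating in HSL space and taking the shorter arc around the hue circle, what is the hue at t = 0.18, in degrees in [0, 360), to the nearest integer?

Hue: 324 − 25 = 299°, but |299| > 180 so the shorter arc goes the other way: Δh = 299 − 360 = -61°.
H = 25 + 0.18 × (-61) = 14.02 → 14°

14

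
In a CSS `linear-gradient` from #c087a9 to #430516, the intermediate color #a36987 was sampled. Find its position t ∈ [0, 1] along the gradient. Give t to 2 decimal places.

Invert the lerp on the B channel (largest span, 147): t = (135 − 169) / (22 − 169) = -34/-147 = 0.23129.
Check on R: (163 − 192)/(67 − 192) = 0.232 ✓

0.23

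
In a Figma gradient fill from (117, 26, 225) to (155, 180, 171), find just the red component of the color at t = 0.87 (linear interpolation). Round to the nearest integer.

R = 117 + 0.87 × (155 − 117) = 150.06 → 150

150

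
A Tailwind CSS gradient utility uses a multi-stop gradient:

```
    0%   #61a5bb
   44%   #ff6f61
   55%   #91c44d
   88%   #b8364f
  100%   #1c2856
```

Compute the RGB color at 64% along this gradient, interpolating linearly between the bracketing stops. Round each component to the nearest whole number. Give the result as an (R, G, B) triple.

(156, 157, 78)

64% lies between the 55% and 88% stops, so the local fraction is t = (64 − 55)/(88 − 55) = 9/33 ≈ 0.2727.
#91c44d → (145, 196, 77); #b8364f → (184, 54, 79).
R = 145 + 0.2727 × (184 − 145) = 155.635 → 156
G = 196 + 0.2727 × (54 − 196) = 157.277 → 157
B = 77 + 0.2727 × (79 − 77) = 77.545 → 78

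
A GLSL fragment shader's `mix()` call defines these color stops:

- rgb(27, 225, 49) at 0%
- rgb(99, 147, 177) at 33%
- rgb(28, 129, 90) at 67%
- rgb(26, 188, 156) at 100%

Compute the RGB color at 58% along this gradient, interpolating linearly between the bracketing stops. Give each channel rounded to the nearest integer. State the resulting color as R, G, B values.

58% lies between the 33% and 67% stops, so the local fraction is t = (58 − 33)/(67 − 33) = 25/34 ≈ 0.7353.
R = 99 + 0.7353 × (28 − 99) = 46.794 → 47
G = 147 + 0.7353 × (129 − 147) = 133.765 → 134
B = 177 + 0.7353 × (90 − 177) = 113.029 → 113

(47, 134, 113)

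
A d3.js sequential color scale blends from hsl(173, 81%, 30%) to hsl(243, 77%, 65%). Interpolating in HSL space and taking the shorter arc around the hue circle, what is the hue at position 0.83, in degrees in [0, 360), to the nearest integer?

231

Hue arc: Δh = 243 − 173 = 70° (|Δh| ≤ 180, already the shorter path).
H = 173 + 0.83 × (70) = 231.1 → 231°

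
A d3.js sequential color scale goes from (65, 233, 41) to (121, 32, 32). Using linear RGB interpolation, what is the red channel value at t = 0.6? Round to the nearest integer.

99

R = 65 + 0.6 × (121 − 65) = 98.6 → 99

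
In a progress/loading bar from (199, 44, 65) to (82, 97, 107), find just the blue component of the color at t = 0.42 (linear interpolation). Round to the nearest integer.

B = 65 + 0.42 × (107 − 65) = 82.64 → 83

83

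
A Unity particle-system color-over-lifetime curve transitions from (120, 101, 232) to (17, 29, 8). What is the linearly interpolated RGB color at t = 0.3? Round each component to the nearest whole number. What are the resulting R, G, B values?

R = 120 + 0.3 × (17 − 120) = 120 + 0.3 × -103 = 89.1 → 89
G = 101 + 0.3 × (29 − 101) = 101 + 0.3 × -72 = 79.4 → 79
B = 232 + 0.3 × (8 − 232) = 232 + 0.3 × -224 = 164.8 → 165

(89, 79, 165)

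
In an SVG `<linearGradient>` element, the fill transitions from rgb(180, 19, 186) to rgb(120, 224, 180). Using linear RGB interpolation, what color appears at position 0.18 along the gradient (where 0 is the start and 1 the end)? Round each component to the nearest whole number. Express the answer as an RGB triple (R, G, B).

R = 180 + 0.18 × (120 − 180) = 180 + 0.18 × -60 = 169.2 → 169
G = 19 + 0.18 × (224 − 19) = 19 + 0.18 × 205 = 55.9 → 56
B = 186 + 0.18 × (180 − 186) = 186 + 0.18 × -6 = 184.92 → 185
So the blended color is (169, 56, 185), about #a938b9.

(169, 56, 185)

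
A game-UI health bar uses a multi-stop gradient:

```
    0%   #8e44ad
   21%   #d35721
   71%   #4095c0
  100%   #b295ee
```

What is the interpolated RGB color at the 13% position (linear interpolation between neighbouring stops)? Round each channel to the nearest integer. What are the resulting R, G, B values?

13% lies between the 0% and 21% stops, so the local fraction is t = (13 − 0)/(21 − 0) = 13/21 ≈ 0.619.
#8e44ad → (142, 68, 173); #d35721 → (211, 87, 33).
R = 142 + 0.619 × (211 − 142) = 184.711 → 185
G = 68 + 0.619 × (87 − 68) = 79.761 → 80
B = 173 + 0.619 × (33 − 173) = 86.34 → 86

(185, 80, 86)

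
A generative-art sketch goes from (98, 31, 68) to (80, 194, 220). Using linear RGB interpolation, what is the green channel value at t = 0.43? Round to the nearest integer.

G = 31 + 0.43 × (194 − 31) = 101.09 → 101

101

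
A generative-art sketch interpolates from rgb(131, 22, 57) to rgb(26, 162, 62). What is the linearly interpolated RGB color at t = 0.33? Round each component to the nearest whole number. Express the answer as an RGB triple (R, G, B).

(96, 68, 59)

R = 131 + 0.33 × (26 − 131) = 131 + 0.33 × -105 = 96.35 → 96
G = 22 + 0.33 × (162 − 22) = 22 + 0.33 × 140 = 68.2 → 68
B = 57 + 0.33 × (62 − 57) = 57 + 0.33 × 5 = 58.65 → 59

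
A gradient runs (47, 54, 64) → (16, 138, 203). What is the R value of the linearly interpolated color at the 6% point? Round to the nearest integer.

R = 47 + 0.06 × (16 − 47) = 45.14 → 45

45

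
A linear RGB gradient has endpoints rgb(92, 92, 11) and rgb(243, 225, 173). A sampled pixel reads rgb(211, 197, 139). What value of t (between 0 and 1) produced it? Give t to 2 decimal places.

0.79

Invert the lerp on the B channel (largest span, 162): t = (139 − 11) / (173 − 11) = 128/162 = 0.79012.
Check on R: (211 − 92)/(243 − 92) = 0.7881 ✓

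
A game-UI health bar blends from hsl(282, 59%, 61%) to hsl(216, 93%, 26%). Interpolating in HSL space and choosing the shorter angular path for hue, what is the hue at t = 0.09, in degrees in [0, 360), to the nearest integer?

Hue arc: Δh = 216 − 282 = -66° (|Δh| ≤ 180, already the shorter path).
H = 282 + 0.09 × (-66) = 276.06 → 276°

276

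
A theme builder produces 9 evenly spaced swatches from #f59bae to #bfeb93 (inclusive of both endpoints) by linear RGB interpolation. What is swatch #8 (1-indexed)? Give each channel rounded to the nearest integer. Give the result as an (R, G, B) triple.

(198, 225, 150)

With 9 swatches and endpoints inclusive, swatch 8 sits at t = (8 − 1)/(9 − 1) = 7/8 ≈ 0.875.
#f59bae → (245, 155, 174); #bfeb93 → (191, 235, 147).
R = 245 + 0.875 × (191 − 245) = 197.75 → 198
G = 155 + 0.875 × (235 − 155) = 225 → 225
B = 174 + 0.875 × (147 − 174) = 150.375 → 150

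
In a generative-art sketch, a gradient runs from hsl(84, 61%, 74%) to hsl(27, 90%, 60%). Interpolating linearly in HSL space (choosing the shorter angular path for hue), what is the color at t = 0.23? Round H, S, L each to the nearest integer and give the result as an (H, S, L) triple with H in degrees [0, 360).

(71, 68, 71)

Hue arc: Δh = 27 − 84 = -57° (|Δh| ≤ 180, already the shorter path).
H = 84 + 0.23 × (-57) = 70.89 → 71°
S = 61 + 0.23 × (90 − 61) = 67.67 → 68%
L = 74 + 0.23 × (60 − 74) = 70.78 → 71%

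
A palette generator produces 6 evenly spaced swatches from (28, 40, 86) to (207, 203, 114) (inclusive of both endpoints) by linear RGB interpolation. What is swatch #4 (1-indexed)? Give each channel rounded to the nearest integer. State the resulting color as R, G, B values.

With 6 swatches and endpoints inclusive, swatch 4 sits at t = (4 − 1)/(6 − 1) = 3/5 ≈ 0.6.
R = 28 + 0.6 × (207 − 28) = 135.4 → 135
G = 40 + 0.6 × (203 − 40) = 137.8 → 138
B = 86 + 0.6 × (114 − 86) = 102.8 → 103

(135, 138, 103)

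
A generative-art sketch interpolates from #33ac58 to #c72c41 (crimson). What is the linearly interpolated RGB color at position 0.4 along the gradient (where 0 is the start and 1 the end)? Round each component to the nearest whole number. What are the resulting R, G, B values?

#33ac58 → (51, 172, 88); #c72c41 → (199, 44, 65).
R = 51 + 0.4 × (199 − 51) = 51 + 0.4 × 148 = 110.2 → 110
G = 172 + 0.4 × (44 − 172) = 172 + 0.4 × -128 = 120.8 → 121
B = 88 + 0.4 × (65 − 88) = 88 + 0.4 × -23 = 78.8 → 79

(110, 121, 79)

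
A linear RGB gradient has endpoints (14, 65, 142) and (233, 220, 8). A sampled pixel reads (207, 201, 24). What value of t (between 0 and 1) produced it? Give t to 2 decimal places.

0.88

Invert the lerp on the R channel (largest span, 219): t = (207 − 14) / (233 − 14) = 193/219 = 0.88128.
Check on G: (201 − 65)/(220 − 65) = 0.8774 ✓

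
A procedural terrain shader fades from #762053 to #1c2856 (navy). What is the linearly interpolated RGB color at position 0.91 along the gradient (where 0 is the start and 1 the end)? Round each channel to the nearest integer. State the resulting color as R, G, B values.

(36, 39, 86)

#762053 → (118, 32, 83); #1c2856 → (28, 40, 86).
R = 118 + 0.91 × (28 − 118) = 118 + 0.91 × -90 = 36.1 → 36
G = 32 + 0.91 × (40 − 32) = 32 + 0.91 × 8 = 39.28 → 39
B = 83 + 0.91 × (86 − 83) = 83 + 0.91 × 3 = 85.73 → 86
So the blended color is (36, 39, 86), about #242756.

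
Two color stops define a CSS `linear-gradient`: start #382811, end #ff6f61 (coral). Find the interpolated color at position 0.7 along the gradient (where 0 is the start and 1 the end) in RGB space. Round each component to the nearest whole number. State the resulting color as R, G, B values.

#382811 → (56, 40, 17); #ff6f61 → (255, 111, 97).
R = 56 + 0.7 × (255 − 56) = 56 + 0.7 × 199 = 195.3 → 195
G = 40 + 0.7 × (111 − 40) = 40 + 0.7 × 71 = 89.7 → 90
B = 17 + 0.7 × (97 − 17) = 17 + 0.7 × 80 = 73 → 73

(195, 90, 73)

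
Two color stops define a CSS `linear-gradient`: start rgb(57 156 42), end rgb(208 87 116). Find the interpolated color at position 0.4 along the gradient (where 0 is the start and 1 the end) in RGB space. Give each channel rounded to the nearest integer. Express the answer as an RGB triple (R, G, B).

R = 57 + 0.4 × (208 − 57) = 57 + 0.4 × 151 = 117.4 → 117
G = 156 + 0.4 × (87 − 156) = 156 + 0.4 × -69 = 128.4 → 128
B = 42 + 0.4 × (116 − 42) = 42 + 0.4 × 74 = 71.6 → 72

(117, 128, 72)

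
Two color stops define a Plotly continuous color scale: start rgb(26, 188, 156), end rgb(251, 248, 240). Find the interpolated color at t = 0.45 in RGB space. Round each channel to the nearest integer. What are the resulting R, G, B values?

R = 26 + 0.45 × (251 − 26) = 26 + 0.45 × 225 = 127.25 → 127
G = 188 + 0.45 × (248 − 188) = 188 + 0.45 × 60 = 215 → 215
B = 156 + 0.45 × (240 − 156) = 156 + 0.45 × 84 = 193.8 → 194

(127, 215, 194)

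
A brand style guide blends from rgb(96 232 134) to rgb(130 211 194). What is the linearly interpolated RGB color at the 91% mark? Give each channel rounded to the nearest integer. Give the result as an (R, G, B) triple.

(127, 213, 189)

91% corresponds to t = 0.91.
R = 96 + 0.91 × (130 − 96) = 96 + 0.91 × 34 = 126.94 → 127
G = 232 + 0.91 × (211 − 232) = 232 + 0.91 × -21 = 212.89 → 213
B = 134 + 0.91 × (194 − 134) = 134 + 0.91 × 60 = 188.6 → 189
So the blended color is (127, 213, 189), about #7fd5bd.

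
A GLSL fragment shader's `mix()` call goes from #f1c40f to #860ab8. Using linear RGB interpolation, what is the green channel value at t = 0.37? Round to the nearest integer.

G₁ = 196 (from #f1c40f), G₂ = 10 (from #860ab8).
G = 196 + 0.37 × (10 − 196) = 127.18 → 127

127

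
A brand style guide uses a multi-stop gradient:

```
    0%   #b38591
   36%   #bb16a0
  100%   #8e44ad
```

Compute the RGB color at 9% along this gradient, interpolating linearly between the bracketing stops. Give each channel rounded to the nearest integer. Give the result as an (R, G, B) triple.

(181, 105, 149)

9% lies between the 0% and 36% stops, so the local fraction is t = (9 − 0)/(36 − 0) = 9/36 ≈ 0.25.
#b38591 → (179, 133, 145); #bb16a0 → (187, 22, 160).
R = 179 + 0.25 × (187 − 179) = 181 → 181
G = 133 + 0.25 × (22 − 133) = 105.25 → 105
B = 145 + 0.25 × (160 − 145) = 148.75 → 149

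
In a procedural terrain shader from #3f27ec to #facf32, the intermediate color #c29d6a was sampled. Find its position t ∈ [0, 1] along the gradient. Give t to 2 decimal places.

Invert the lerp on the R channel (largest span, 187): t = (194 − 63) / (250 − 63) = 131/187 = 0.70053.
Check on G: (157 − 39)/(207 − 39) = 0.7024 ✓

0.70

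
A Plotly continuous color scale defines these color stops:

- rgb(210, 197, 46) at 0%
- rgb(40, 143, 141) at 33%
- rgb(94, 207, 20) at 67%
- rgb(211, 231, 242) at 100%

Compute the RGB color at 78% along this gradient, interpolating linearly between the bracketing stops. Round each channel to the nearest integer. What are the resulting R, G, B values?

78% lies between the 67% and 100% stops, so the local fraction is t = (78 − 67)/(100 − 67) = 11/33 ≈ 0.3333.
R = 94 + 0.3333 × (211 − 94) = 132.996 → 133
G = 207 + 0.3333 × (231 − 207) = 214.999 → 215
B = 20 + 0.3333 × (242 − 20) = 93.993 → 94

(133, 215, 94)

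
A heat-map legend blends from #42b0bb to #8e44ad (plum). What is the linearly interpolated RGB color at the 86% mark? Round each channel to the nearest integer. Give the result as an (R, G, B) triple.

#42b0bb → (66, 176, 187); #8e44ad → (142, 68, 173).
86% corresponds to t = 0.86.
R = 66 + 0.86 × (142 − 66) = 66 + 0.86 × 76 = 131.36 → 131
G = 176 + 0.86 × (68 − 176) = 176 + 0.86 × -108 = 83.12 → 83
B = 187 + 0.86 × (173 − 187) = 187 + 0.86 × -14 = 174.96 → 175

(131, 83, 175)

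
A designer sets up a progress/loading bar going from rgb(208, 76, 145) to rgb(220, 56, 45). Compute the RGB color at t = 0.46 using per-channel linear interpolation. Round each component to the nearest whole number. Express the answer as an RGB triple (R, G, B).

(214, 67, 99)

R = 208 + 0.46 × (220 − 208) = 208 + 0.46 × 12 = 213.52 → 214
G = 76 + 0.46 × (56 − 76) = 76 + 0.46 × -20 = 66.8 → 67
B = 145 + 0.46 × (45 − 145) = 145 + 0.46 × -100 = 99 → 99
So the blended color is (214, 67, 99), about #d64363.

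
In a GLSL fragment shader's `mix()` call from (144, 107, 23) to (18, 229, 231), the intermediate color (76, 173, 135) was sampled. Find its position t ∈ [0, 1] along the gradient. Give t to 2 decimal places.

Invert the lerp on the B channel (largest span, 208): t = (135 − 23) / (231 − 23) = 112/208 = 0.53846.
Check on R: (76 − 144)/(18 − 144) = 0.5397 ✓

0.54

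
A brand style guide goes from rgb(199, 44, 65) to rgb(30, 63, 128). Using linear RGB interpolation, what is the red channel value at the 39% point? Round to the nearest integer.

133

R = 199 + 0.39 × (30 − 199) = 133.09 → 133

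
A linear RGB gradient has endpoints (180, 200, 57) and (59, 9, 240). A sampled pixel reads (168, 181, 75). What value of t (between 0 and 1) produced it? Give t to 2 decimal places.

Invert the lerp on the G channel (largest span, 191): t = (181 − 200) / (9 − 200) = -19/-191 = 0.099476.
Check on R: (168 − 180)/(59 − 180) = 0.09917 ✓

0.10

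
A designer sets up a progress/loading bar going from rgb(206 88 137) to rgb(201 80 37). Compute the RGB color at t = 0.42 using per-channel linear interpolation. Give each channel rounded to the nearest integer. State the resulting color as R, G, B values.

R = 206 + 0.42 × (201 − 206) = 206 + 0.42 × -5 = 203.9 → 204
G = 88 + 0.42 × (80 − 88) = 88 + 0.42 × -8 = 84.64 → 85
B = 137 + 0.42 × (37 − 137) = 137 + 0.42 × -100 = 95 → 95

(204, 85, 95)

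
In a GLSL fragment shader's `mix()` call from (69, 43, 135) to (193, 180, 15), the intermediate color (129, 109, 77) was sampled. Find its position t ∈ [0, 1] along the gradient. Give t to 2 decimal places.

0.48

Invert the lerp on the G channel (largest span, 137): t = (109 − 43) / (180 − 43) = 66/137 = 0.48175.
Check on R: (129 − 69)/(193 − 69) = 0.4839 ✓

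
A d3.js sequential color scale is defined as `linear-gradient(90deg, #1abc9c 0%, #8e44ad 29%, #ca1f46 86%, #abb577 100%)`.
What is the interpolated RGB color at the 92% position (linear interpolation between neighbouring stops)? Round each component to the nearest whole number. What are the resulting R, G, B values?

(189, 95, 91)

92% lies between the 86% and 100% stops, so the local fraction is t = (92 − 86)/(100 − 86) = 6/14 ≈ 0.4286.
#ca1f46 → (202, 31, 70); #abb577 → (171, 181, 119).
R = 202 + 0.4286 × (171 − 202) = 188.713 → 189
G = 31 + 0.4286 × (181 − 31) = 95.29 → 95
B = 70 + 0.4286 × (119 − 70) = 91.001 → 91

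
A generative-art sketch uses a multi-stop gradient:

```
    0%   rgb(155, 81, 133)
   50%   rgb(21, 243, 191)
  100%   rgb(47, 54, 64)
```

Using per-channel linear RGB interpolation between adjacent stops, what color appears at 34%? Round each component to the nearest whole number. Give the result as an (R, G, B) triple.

34% lies between the 0% and 50% stops, so the local fraction is t = (34 − 0)/(50 − 0) = 34/50 ≈ 0.68.
R = 155 + 0.68 × (21 − 155) = 63.88 → 64
G = 81 + 0.68 × (243 − 81) = 191.16 → 191
B = 133 + 0.68 × (191 − 133) = 172.44 → 172

(64, 191, 172)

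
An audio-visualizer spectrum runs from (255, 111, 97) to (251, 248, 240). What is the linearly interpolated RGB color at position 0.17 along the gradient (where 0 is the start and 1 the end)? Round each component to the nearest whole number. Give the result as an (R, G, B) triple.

(254, 134, 121)

R = 255 + 0.17 × (251 − 255) = 255 + 0.17 × -4 = 254.32 → 254
G = 111 + 0.17 × (248 − 111) = 111 + 0.17 × 137 = 134.29 → 134
B = 97 + 0.17 × (240 − 97) = 97 + 0.17 × 143 = 121.31 → 121
So the blended color is (254, 134, 121), about #fe8679.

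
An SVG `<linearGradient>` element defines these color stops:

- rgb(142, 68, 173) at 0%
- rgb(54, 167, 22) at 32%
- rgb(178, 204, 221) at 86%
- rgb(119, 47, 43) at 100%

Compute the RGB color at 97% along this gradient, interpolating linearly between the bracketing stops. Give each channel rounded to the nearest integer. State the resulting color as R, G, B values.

(132, 81, 81)

97% lies between the 86% and 100% stops, so the local fraction is t = (97 − 86)/(100 − 86) = 11/14 ≈ 0.7857.
R = 178 + 0.7857 × (119 − 178) = 131.644 → 132
G = 204 + 0.7857 × (47 − 204) = 80.645 → 81
B = 221 + 0.7857 × (43 − 221) = 81.145 → 81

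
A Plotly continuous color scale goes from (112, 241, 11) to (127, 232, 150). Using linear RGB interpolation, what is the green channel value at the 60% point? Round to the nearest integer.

236

G = 241 + 0.6 × (232 − 241) = 235.6 → 236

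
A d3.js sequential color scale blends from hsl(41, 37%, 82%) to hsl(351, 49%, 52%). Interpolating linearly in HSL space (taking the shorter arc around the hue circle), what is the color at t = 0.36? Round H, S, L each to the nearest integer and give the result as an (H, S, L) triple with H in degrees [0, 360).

Hue: 351 − 41 = 310°, but |310| > 180 so the shorter arc goes the other way: Δh = 310 − 360 = -50°.
H = 41 + 0.36 × (-50) = 23 → 23°
S = 37 + 0.36 × (49 − 37) = 41.32 → 41%
L = 82 + 0.36 × (52 − 82) = 71.2 → 71%

(23, 41, 71)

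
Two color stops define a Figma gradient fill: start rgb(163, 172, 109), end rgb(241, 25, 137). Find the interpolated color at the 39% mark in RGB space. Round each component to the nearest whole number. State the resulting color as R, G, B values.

39% corresponds to t = 0.39.
R = 163 + 0.39 × (241 − 163) = 163 + 0.39 × 78 = 193.42 → 193
G = 172 + 0.39 × (25 − 172) = 172 + 0.39 × -147 = 114.67 → 115
B = 109 + 0.39 × (137 − 109) = 109 + 0.39 × 28 = 119.92 → 120

(193, 115, 120)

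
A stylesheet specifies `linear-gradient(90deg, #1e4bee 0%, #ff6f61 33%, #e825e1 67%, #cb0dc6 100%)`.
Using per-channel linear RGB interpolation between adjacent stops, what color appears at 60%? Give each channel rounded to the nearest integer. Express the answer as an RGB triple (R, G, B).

(237, 52, 199)

60% lies between the 33% and 67% stops, so the local fraction is t = (60 − 33)/(67 − 33) = 27/34 ≈ 0.7941.
#ff6f61 → (255, 111, 97); #e825e1 → (232, 37, 225).
R = 255 + 0.7941 × (232 − 255) = 236.736 → 237
G = 111 + 0.7941 × (37 − 111) = 52.237 → 52
B = 97 + 0.7941 × (225 − 97) = 198.645 → 199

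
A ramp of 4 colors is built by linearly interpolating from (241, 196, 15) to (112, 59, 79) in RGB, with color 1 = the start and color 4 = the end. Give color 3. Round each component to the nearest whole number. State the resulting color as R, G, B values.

With 4 swatches and endpoints inclusive, swatch 3 sits at t = (3 − 1)/(4 − 1) = 2/3 ≈ 0.6667.
R = 241 + 0.6667 × (112 − 241) = 154.996 → 155
G = 196 + 0.6667 × (59 − 196) = 104.662 → 105
B = 15 + 0.6667 × (79 − 15) = 57.669 → 58

(155, 105, 58)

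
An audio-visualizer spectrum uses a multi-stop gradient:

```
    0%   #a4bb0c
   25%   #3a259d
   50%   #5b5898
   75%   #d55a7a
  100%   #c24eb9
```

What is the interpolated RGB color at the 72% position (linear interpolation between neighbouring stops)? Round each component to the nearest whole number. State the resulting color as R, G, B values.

72% lies between the 50% and 75% stops, so the local fraction is t = (72 − 50)/(75 − 50) = 22/25 ≈ 0.88.
#5b5898 → (91, 88, 152); #d55a7a → (213, 90, 122).
R = 91 + 0.88 × (213 − 91) = 198.36 → 198
G = 88 + 0.88 × (90 − 88) = 89.76 → 90
B = 152 + 0.88 × (122 − 152) = 125.6 → 126

(198, 90, 126)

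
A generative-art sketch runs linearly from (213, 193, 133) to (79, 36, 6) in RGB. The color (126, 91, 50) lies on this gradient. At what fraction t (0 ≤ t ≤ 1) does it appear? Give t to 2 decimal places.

0.65

Invert the lerp on the G channel (largest span, 157): t = (91 − 193) / (36 − 193) = -102/-157 = 0.64968.
Check on R: (126 − 213)/(79 − 213) = 0.6493 ✓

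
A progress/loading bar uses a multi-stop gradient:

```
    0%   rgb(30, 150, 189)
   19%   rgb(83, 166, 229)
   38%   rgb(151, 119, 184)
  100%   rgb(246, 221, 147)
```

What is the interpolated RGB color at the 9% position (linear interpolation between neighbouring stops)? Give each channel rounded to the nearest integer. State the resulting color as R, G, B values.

9% lies between the 0% and 19% stops, so the local fraction is t = (9 − 0)/(19 − 0) = 9/19 ≈ 0.4737.
R = 30 + 0.4737 × (83 − 30) = 55.106 → 55
G = 150 + 0.4737 × (166 − 150) = 157.579 → 158
B = 189 + 0.4737 × (229 − 189) = 207.948 → 208

(55, 158, 208)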